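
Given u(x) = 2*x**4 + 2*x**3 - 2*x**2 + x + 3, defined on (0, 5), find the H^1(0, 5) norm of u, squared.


||u||_{H^1}^2 = 136073075/63

The H^1 norm (squared) on an interval (0, L) is
  ||u||_{H^1}^2 = ∫_0^L u(x)^2 dx + ∫_0^L u'(x)^2 dx.
Compute u'(x) = 8*x**3 + 6*x**2 - 4*x + 1.
Then u(x)^2 = 4*x**8 + 8*x**7 - 4*x**6 - 4*x**5 + 20*x**4 + 8*x**3 - 11*x**2 + 6*x + 9 and u'(x)^2 = 64*x**6 + 96*x**5 - 28*x**4 - 32*x**3 + 28*x**2 - 8*x + 1.
Integrate each monomial from 0 to 5 using ∫_0^5 c·x^n dx = c·5^(n+1)/(n+1):
  ∫_0^5 u(x)^2 dx = ∫_0^5 (4*x^8 + 8*x^7 - 4*x^6 - 4*x^5 + 20*x^4 + 8*x^3 - 11*x^2 + 6*x + 9) dx. Term by term:
    ∫_0^5 4*x^8 dx = 7812500/9;  ∫_0^5 8*x^7 dx = 390625;  ∫_0^5 -4*x^6 dx = -312500/7;
    ∫_0^5 -4*x^5 dx = -31250/3;  ∫_0^5 20*x^4 dx = 12500;  ∫_0^5 8*x^3 dx = 1250;
    ∫_0^5 -11*x^2 dx = -1375/3;  ∫_0^5 6*x dx = 75;  ∫_0^5 9 dx = 45.
  Sum: 7812500/9 + 390625 − 312500/7 − 31250/3 + 12500 + 1250 − 1375/3 + 75 + 45 = 76673060/63.
  ∫_0^5 u'(x)^2 dx = ∫_0^5 (64*x^6 + 96*x^5 - 28*x^4 - 32*x^3 + 28*x^2 - 8*x + 1) dx. Term by term:
    ∫_0^5 64*x^6 dx = 5000000/7;  ∫_0^5 96*x^5 dx = 250000;  ∫_0^5 -28*x^4 dx = -17500;
    ∫_0^5 -32*x^3 dx = -5000;  ∫_0^5 28*x^2 dx = 3500/3;  ∫_0^5 -8*x dx = -100;
    ∫_0^5 1 dx = 5.
  Sum: 5000000/7 + 250000 − 17500 − 5000 + 3500/3 − 100 + 5 = 19800005/21.
Adding: ||u||_{H^1}^2 = 76673060/63 + 19800005/21 = 136073075/63.


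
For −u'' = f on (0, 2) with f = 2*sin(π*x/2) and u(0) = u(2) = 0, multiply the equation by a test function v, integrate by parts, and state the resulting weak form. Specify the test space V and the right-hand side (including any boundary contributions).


V = H^1_0(0, 2) (so v(0) = v(2) = 0); weak form: ∫_0^2 u'v' dx = ∫_0^2 (2*sin(π*x/2)) v dx for all v ∈ V.

Multiply both sides by a test function v and integrate from 0 to 2:
  ∫_0^2 −u''(x) v(x) dx = ∫_0^2 f(x) v(x) dx.
Integrate the LHS by parts once:
  ∫_0^2 −u'' v dx = −[u'(x) v(x)]_0^2 + ∫_0^2 u'(x) v'(x) dx.
Thus ∫_0^2 u'(x) v'(x) dx = ∫_0^2 f(x) v(x) dx + [u'(x) v(x)]_0^2.
Choose V so that boundary terms are either known or forced to vanish.
u is Dirichlet: u(0) = u(2) = 0. Let V = H^1_0(0, 2); then v(0) = v(2) = 0, and [u' v]_0^2 = 0.
Weak formulation: find u (satisfying any essential BC) such that ∫_0^2 u'(x) v'(x) dx = ∫_0^2 f v dx for all v ∈ V.
Substituting f(x) = 2*sin(π*x/2), the right-hand side is ∫_0^2 (2*sin(π*x/2)) v dx.


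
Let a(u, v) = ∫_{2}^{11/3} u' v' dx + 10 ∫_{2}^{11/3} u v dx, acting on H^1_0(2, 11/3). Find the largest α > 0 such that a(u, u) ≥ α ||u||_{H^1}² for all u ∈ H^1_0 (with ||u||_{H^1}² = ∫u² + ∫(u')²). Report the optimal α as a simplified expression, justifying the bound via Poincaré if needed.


α = 1

Coercivity of a(·,·) on H^1_0(2, 11/3) means a(u, u) ≥ α ||u||_{H^1}² for every u ∈ H^1_0.
The interval has length L = 5/3, and Poincaré/coercivity depend only on L. Here a(u, u) = ∫(u')² + (10)·∫u².
Here c = 10 ≥ 1, so a(u,u) = ∫(u')² + c∫u² ≥ ∫(u')² + ∫u² = ||u||_{H^1}², i.e. α = 1 works. No larger α is possible: a(u,u) ≥ α||u||_{H^1}² means (1−α)∫(u')² ≥ (α−c)∫u², and for the modes u_n = sin(nπ(x−x₀)/L) (x₀ the left endpoint) one has ∫u_n²/∫(u_n')² = (L/(nπ))² → 0, so a(u_n,u_n)/||u_n||_{H^1}² → 1. Hence the optimal constant is α = 1.
Therefore α = 1.


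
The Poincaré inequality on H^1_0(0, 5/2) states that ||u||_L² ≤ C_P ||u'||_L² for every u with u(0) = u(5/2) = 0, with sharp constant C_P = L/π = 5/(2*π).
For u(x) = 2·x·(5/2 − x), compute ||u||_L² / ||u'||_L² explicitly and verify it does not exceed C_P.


||u||_L² / ||u'||_L² = sqrt(10)/4 < C_P = 5/(2*π).

u(x) = 2·x·(5/2 − x), so u'(x) = 5 - 4*x.
u(x) = 2·x·(5/2 − x) vanishes at x = 0 and x = 5/2, so u ∈ H^1_0(0, 5/2). Differentiate via the product rule and integrate the resulting polynomials term by term.
  ∫_0^5/2 u² dx = ∫_0^5/2 (4*x^4 - 20*x^3 + 25*x^2) dx. Term by term:
    ∫_0^5/2 4*x^4 dx = 625/8;  ∫_0^5/2 -20*x^3 dx = -3125/16;  ∫_0^5/2 25*x^2 dx = 3125/24.
  Sum: 625/8 − 3125/16 + 3125/24 = 625/48.
  ∫_0^5/2 (u')² dx = ∫_0^5/2 (16*x^2 - 40*x + 25) dx. Term by term:
    ∫_0^5/2 16*x^2 dx = 250/3;  ∫_0^5/2 -40*x dx = -125;  ∫_0^5/2 25 dx = 125/2.
  Sum: 250/3 − 125 + 125/2 = 125/6.
∫_0^5/2 u² dx = 625/48, so ||u||_L² = 25*sqrt(3)/12.
∫_0^5/2 (u')² dx = 125/6, so ||u'||_L² = 5*sqrt(30)/6.
Ratio ||u||_L² / ||u'||_L² = sqrt(10)/4.
Sharp Poincaré constant on H^1_0(0, 5/2) is C_P = L/π = 5/(2*π), achieved by sin(2*π/5·x).
A polynomial bump cannot attain the sharp Poincaré constant (only the first sine eigenfunction does), so the ratio is strictly less than C_P, consistent with ||u||_L² ≤ C_P ||u'||_L².


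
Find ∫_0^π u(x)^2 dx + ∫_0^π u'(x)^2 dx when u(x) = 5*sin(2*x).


||u||_{H^1(0,π)}^2 = 125*π/2

u'(x) = 10*cos(2*x).
Expand u² and (u')² and integrate term by term on (0, π), using: for integers n ≥ 1, ∫_0^π sin²(nx) dx = ∫_0^π cos²(nx) dx = π/2; for n ≠ n', ∫_0^π sin(nx)sin(n'x) dx = ∫_0^π cos(nx)cos(n'x) dx = 0; and by product-to-sum, ∫_0^π sin(nx)cos(n'x) dx = ½∫_0^π [sin((n+n')x) + sin((n−n')x)] dx, which is 0 when n+n' is even and 2n/(n²−n'²) when n+n' is odd (it need not vanish on (0, π)).
  u² squared terms: (5)²·∫sin(2x)² dx = 25·π/2 = 25*π/2.
  So ∫_0^π u² dx = 25*π/2.
  (u')² squared terms: (10)²·∫cos(2x)² dx = 100·π/2 = 50*π.
  So ∫_0^π (u')² dx = 50*π.
||u||_{H^1}^2 = (25*π/2) + (50*π) = 125*π/2.


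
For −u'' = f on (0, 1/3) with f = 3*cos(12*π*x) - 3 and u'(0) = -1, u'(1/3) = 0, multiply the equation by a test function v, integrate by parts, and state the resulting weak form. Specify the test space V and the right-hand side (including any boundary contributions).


V = H^1(0, 1/3) (v unrestricted at boundary; u is determined up to an additive constant); weak form: ∫_0^1/3 u'v' dx = ∫_0^1/3 (3*cos(12*π*x) - 3) v dx + v(0) for all v ∈ V.

Multiply both sides by a test function v and integrate from 0 to 1/3:
  ∫_0^1/3 −u''(x) v(x) dx = ∫_0^1/3 f(x) v(x) dx.
Integrate the LHS by parts once:
  ∫_0^1/3 −u'' v dx = −[u'(x) v(x)]_0^1/3 + ∫_0^1/3 u'(x) v'(x) dx.
Thus ∫_0^1/3 u'(x) v'(x) dx = ∫_0^1/3 f(x) v(x) dx + [u'(x) v(x)]_0^1/3.
Choose V so that boundary terms are either known or forced to vanish.
u has inhomogeneous Neumann u'(0) = -1, u'(1/3) = 0. [u' v]_0^1/3 = (0)·v(1/3) − (-1)·v(0) = v(0). Take V = H^1(0, 1/3); boundary term becomes part of RHS.
Weak formulation: find u (satisfying any essential BC) such that ∫_0^1/3 u'(x) v'(x) dx = ∫_0^1/3 f v dx + v(0) for all v ∈ V (Neumann data are natural BCs: they enter the RHS as boundary terms).
Substituting f(x) = 3*cos(12*π*x) - 3, the right-hand side is ∫_0^1/3 (3*cos(12*π*x) - 3) v dx + v(0).
Compatibility check (pure Neumann): taking v ≡ 1 ∈ V gives 0 = ∫_0^1/3 f dx + (0) − (-1), i.e. ∫_0^1/3 f dx must equal u'(0) − u'(1/3) = -1. Indeed ∫_0^1/3 (3*cos(12*π*x) - 3) dx = -1, so the data are compatible. The solution is then unique only up to an additive constant (fix it e.g. by requiring ∫_0^1/3 u dx = 0).


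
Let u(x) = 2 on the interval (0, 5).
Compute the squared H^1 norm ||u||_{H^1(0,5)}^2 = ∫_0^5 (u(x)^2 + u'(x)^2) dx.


||u||_{H^1}^2 = 20

The H^1 norm (squared) on an interval (0, L) is
  ||u||_{H^1}^2 = ∫_0^L u(x)^2 dx + ∫_0^L u'(x)^2 dx.
Compute u'(x) = 0.
Then u(x)^2 = 4 and u'(x)^2 = 0.
Integrate each monomial from 0 to 5 using ∫_0^5 c·x^n dx = c·5^(n+1)/(n+1):
  ∫_0^5 u(x)^2 dx = ∫_0^5 (4) dx. Term by term:
    ∫_0^5 4 dx = 20.
  ∫_0^5 u'(x)^2 dx = ∫_0^5 (0) dx. Term by term:
    ∫_0^5 0 dx = 0.
Adding: ||u||_{H^1}^2 = 20 + 0 = 20.


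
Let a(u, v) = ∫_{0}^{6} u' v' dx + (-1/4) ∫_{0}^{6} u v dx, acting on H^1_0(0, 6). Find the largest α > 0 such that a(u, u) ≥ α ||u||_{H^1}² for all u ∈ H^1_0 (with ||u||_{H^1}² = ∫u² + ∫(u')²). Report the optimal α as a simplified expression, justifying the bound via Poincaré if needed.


α = (-9 + π^2)/(π^2 + 36)

Coercivity of a(·,·) on H^1_0(0, 6) means a(u, u) ≥ α ||u||_{H^1}² for every u ∈ H^1_0.
The interval has length L = 6, and Poincaré/coercivity depend only on L. Here a(u, u) = ∫(u')² + (-1/4)·∫u².
Here c = -1/4 < 0 with |c| < (π/L)² = π^2/36, so coercivity still holds. The condition a(u,u) ≥ α||u||_{H^1}² reads (1−α)∫(u')² ≥ (α−c)∫u². Any admissible α is ≤ 1 (rapidly oscillating u have ∫u²/∫(u')² → 0), and α = 1 would force 0 ≥ (1−c)∫u², impossible since c < 1; so 1−α > 0. By the sharp Poincaré inequality on H^1_0 of an interval of length L, ∫(u')² ≥ (π/L)²∫u² with equality for the first sine mode sin(π(x−x₀)/L) (x₀ the left endpoint), so the inequality holds for all u iff (1−α)(π/L)² ≥ α − c, i.e. α ≤ ((π/L)² + c)/((π/L)² + 1) = (1 + c(L/π)²)/(1 + (L/π)²). (Direct route, valid since c ≤ 0: Poincaré gives c∫u² ≥ c(L/π)²∫(u')², so a(u,u) ≥ (1 + c(L/π)²)∫(u')², while ||u||_{H^1}² ≤ (1 + (L/π)²)∫(u')²; dividing yields the same α.) With (π/L)² = π^2/36 and c = -1/4, the largest admissible constant is α = ((π/L)² + c)/((π/L)² + 1).
Simplifying, α = (-9 + π^2)/(π^2 + 36).


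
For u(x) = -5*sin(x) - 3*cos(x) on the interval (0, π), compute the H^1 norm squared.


||u||_{H^1(0,π)}^2 = 34*π

u'(x) = 3*sin(x) - 5*cos(x).
Expand u² and (u')² and integrate term by term on (0, π), using: for integers n ≥ 1, ∫_0^π sin²(nx) dx = ∫_0^π cos²(nx) dx = π/2; for n ≠ n', ∫_0^π sin(nx)sin(n'x) dx = ∫_0^π cos(nx)cos(n'x) dx = 0; and by product-to-sum, ∫_0^π sin(nx)cos(n'x) dx = ½∫_0^π [sin((n+n')x) + sin((n−n')x)] dx, which is 0 when n+n' is even and 2n/(n²−n'²) when n+n' is odd (it need not vanish on (0, π)).
  u² squared terms: (-5)²·∫sin(x)² dx = 25·π/2 = 25*π/2;  (-3)²·∫cos(x)² dx = 9·π/2 = 9*π/2.
  u² cross terms: 2·(-5)·(-3)·∫sin(x)·cos(x) dx = 30·(0) = 0.
  So ∫_0^π u² dx = 25*π/2 + 9*π/2 + 0 = 17*π.
  (u')² squared terms: (-5)²·∫cos(x)² dx = 25·π/2 = 25*π/2;  (3)²·∫sin(x)² dx = 9·π/2 = 9*π/2.
  (u')² cross terms: 2·(-5)·(3)·∫cos(x)·sin(x) dx = -30·(0) = 0.
  So ∫_0^π (u')² dx = 25*π/2 + 9*π/2 + 0 = 17*π.
||u||_{H^1}^2 = (17*π) + (17*π) = 34*π.


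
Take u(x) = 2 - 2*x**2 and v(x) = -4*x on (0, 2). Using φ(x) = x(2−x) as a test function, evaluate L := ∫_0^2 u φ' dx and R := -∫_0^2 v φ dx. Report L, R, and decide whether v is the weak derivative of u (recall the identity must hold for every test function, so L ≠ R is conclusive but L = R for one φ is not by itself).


LHS = 16/3, RHS = 16/3. Yes, v = u' weakly.

u(x) = 2 - 2*x**2, classical derivative u'(x) = -4*x.
φ(x) = x(2−x), so φ'(x) = 2 - 2*x.
Note φ(0) = φ(2) = 0, so the boundary term u·φ vanishes.
LHS = ∫_0^2 u(x) φ'(x) dx = ∫_0^2 (4*x^3 - 4*x^2 - 4*x + 4) dx. Term by term:
  ∫_0^2 4*x^3 dx = 16;  ∫_0^2 -4*x^2 dx = -32/3;  ∫_0^2 -4*x dx = -8;
  ∫_0^2 4 dx = 8.
Sum: 16 − 32/3 − 8 + 8 = 16/3.
So LHS = 16/3.
∫_0^2 v(x) φ(x) dx = ∫_0^2 (4*x^3 - 8*x^2) dx. Term by term:
  ∫_0^2 4*x^3 dx = 16;  ∫_0^2 -8*x^2 dx = -64/3.
Sum: 16 − 64/3 = -16/3.
So RHS = -∫_0^2 v(x) φ(x) dx = 16/3.
LHS = RHS, so the identity holds for this test φ.
Moreover u is smooth here and v(x) = u'(x) = -4*x pointwise, so the identity holds for every test function. Hence v is the weak derivative of u.


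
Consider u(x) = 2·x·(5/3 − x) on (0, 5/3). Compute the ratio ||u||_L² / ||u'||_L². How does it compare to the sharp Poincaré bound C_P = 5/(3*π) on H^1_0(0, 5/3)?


||u||_L² / ||u'||_L² = sqrt(10)/6 < C_P = 5/(3*π).

u(x) = 2·x·(5/3 − x), so u'(x) = 10/3 - 4*x.
u(x) = 2·x·(5/3 − x) vanishes at x = 0 and x = 5/3, so u ∈ H^1_0(0, 5/3). Differentiate via the product rule and integrate the resulting polynomials term by term.
  ∫_0^5/3 u² dx = ∫_0^5/3 (4*x^4 - 40*x^3/3 + 100*x^2/9) dx. Term by term:
    ∫_0^5/3 4*x^4 dx = 2500/243;  ∫_0^5/3 -40*x^3/3 dx = -6250/243;  ∫_0^5/3 100*x^2/9 dx = 12500/729.
  Sum: 2500/243 − 6250/243 + 12500/729 = 1250/729.
  ∫_0^5/3 (u')² dx = ∫_0^5/3 (16*x^2 - 80*x/3 + 100/9) dx. Term by term:
    ∫_0^5/3 16*x^2 dx = 2000/81;  ∫_0^5/3 -80*x/3 dx = -1000/27;  ∫_0^5/3 100/9 dx = 500/27.
  Sum: 2000/81 − 1000/27 + 500/27 = 500/81.
∫_0^5/3 u² dx = 1250/729, so ||u||_L² = 25*sqrt(2)/27.
∫_0^5/3 (u')² dx = 500/81, so ||u'||_L² = 10*sqrt(5)/9.
Ratio ||u||_L² / ||u'||_L² = sqrt(10)/6.
Sharp Poincaré constant on H^1_0(0, 5/3) is C_P = L/π = 5/(3*π), achieved by sin(3*π/5·x).
A polynomial bump cannot attain the sharp Poincaré constant (only the first sine eigenfunction does), so the ratio is strictly less than C_P, consistent with ||u||_L² ≤ C_P ||u'||_L².


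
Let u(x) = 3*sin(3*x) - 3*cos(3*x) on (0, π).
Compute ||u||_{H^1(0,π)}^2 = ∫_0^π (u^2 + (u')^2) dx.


||u||_{H^1(0,π)}^2 = 90*π

u'(x) = 9*sin(3*x) + 9*cos(3*x).
Expand u² and (u')² and integrate term by term on (0, π), using: for integers n ≥ 1, ∫_0^π sin²(nx) dx = ∫_0^π cos²(nx) dx = π/2; for n ≠ n', ∫_0^π sin(nx)sin(n'x) dx = ∫_0^π cos(nx)cos(n'x) dx = 0; and by product-to-sum, ∫_0^π sin(nx)cos(n'x) dx = ½∫_0^π [sin((n+n')x) + sin((n−n')x)] dx, which is 0 when n+n' is even and 2n/(n²−n'²) when n+n' is odd (it need not vanish on (0, π)).
  u² squared terms: (-3)²·∫cos(3x)² dx = 9·π/2 = 9*π/2;  (3)²·∫sin(3x)² dx = 9·π/2 = 9*π/2.
  u² cross terms: 2·(-3)·(3)·∫cos(3x)·sin(3x) dx = -18·(0) = 0.
  So ∫_0^π u² dx = 9*π/2 + 9*π/2 + 0 = 9*π.
  (u')² squared terms: (9)²·∫cos(3x)² dx = 81·π/2 = 81*π/2;  (9)²·∫sin(3x)² dx = 81·π/2 = 81*π/2.
  (u')² cross terms: 2·(9)·(9)·∫cos(3x)·sin(3x) dx = 162·(0) = 0.
  So ∫_0^π (u')² dx = 81*π/2 + 81*π/2 + 0 = 81*π.
||u||_{H^1}^2 = (9*π) + (81*π) = 90*π.


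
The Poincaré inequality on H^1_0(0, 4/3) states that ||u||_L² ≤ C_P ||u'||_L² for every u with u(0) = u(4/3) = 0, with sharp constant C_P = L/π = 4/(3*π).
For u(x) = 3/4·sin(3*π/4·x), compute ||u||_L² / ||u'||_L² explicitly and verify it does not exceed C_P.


||u||_L² / ||u'||_L² = 4/(3*π) = C_P.

u(x) = 3/4·sin(3*π/4·x), so u'(x) = 9*π*cos(3*π*x/4)/16.
Writing u(x) = A·sin(kπx/L) with A = 3/4 and k = 1, use ∫_0^L sin²(kπx/L) dx = L/2 and ∫_0^L cos²(kπx/L) dx = L/2.
u² = 9/16·sin²(3*π/4·x) and (u')² = 81*π^2/256·cos²(3*π/4·x), and each of sin², cos² integrates to L/2 = 2/3 over (0, 4/3).
∫_0^4/3 u² dx = 3/8, so ||u||_L² = sqrt(6)/4.
∫_0^4/3 (u')² dx = 27*π^2/128, so ||u'||_L² = 3*sqrt(6)*π/16.
Ratio ||u||_L² / ||u'||_L² = 4/(3*π).
Sharp Poincaré constant on H^1_0(0, 4/3) is C_P = L/π = 4/(3*π), achieved by sin(3*π/4·x).
This is the k = 1 eigenfunction (up to amplitude), so the ratio equals the sharp Poincaré constant exactly.


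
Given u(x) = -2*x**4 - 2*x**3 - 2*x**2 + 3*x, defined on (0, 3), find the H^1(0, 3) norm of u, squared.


||u||_{H^1}^2 = 1899792/35

The H^1 norm (squared) on an interval (0, L) is
  ||u||_{H^1}^2 = ∫_0^L u(x)^2 dx + ∫_0^L u'(x)^2 dx.
Compute u'(x) = -8*x**3 - 6*x**2 - 4*x + 3.
Then u(x)^2 = 4*x**8 + 8*x**7 + 12*x**6 - 4*x**5 - 8*x**4 - 12*x**3 + 9*x**2 and u'(x)^2 = 64*x**6 + 96*x**5 + 100*x**4 - 20*x**2 - 24*x + 9.
Integrate each monomial from 0 to 3 using ∫_0^3 c·x^n dx = c·3^(n+1)/(n+1):
  ∫_0^3 u(x)^2 dx = ∫_0^3 (4*x^8 + 8*x^7 + 12*x^6 - 4*x^5 - 8*x^4 - 12*x^3 + 9*x^2) dx. Term by term:
    ∫_0^3 4*x^8 dx = 8748;  ∫_0^3 8*x^7 dx = 6561;  ∫_0^3 12*x^6 dx = 26244/7;
    ∫_0^3 -4*x^5 dx = -486;  ∫_0^3 -8*x^4 dx = -1944/5;  ∫_0^3 -12*x^3 dx = -243;
    ∫_0^3 9*x^2 dx = 81.
  Sum: 8748 + 6561 + 26244/7 − 486 − 1944/5 − 243 + 81 = 630747/35.
  ∫_0^3 u'(x)^2 dx = ∫_0^3 (64*x^6 + 96*x^5 + 100*x^4 - 20*x^2 - 24*x + 9) dx. Term by term:
    ∫_0^3 64*x^6 dx = 139968/7;  ∫_0^3 96*x^5 dx = 11664;  ∫_0^3 100*x^4 dx = 4860;
    ∫_0^3 -20*x^2 dx = -180;  ∫_0^3 -24*x dx = -108;  ∫_0^3 9 dx = 27.
  Sum: 139968/7 + 11664 + 4860 − 180 − 108 + 27 = 253809/7.
Adding: ||u||_{H^1}^2 = 630747/35 + 253809/7 = 1899792/35.


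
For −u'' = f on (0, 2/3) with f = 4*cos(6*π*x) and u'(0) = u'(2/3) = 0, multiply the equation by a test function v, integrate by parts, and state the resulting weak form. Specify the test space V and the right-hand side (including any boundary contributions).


V = H^1(0, 2/3) (no boundary constraint on v; u is determined up to an additive constant); weak form: ∫_0^2/3 u'v' dx = ∫_0^2/3 (4*cos(6*π*x)) v dx for all v ∈ V.

Multiply both sides by a test function v and integrate from 0 to 2/3:
  ∫_0^2/3 −u''(x) v(x) dx = ∫_0^2/3 f(x) v(x) dx.
Integrate the LHS by parts once:
  ∫_0^2/3 −u'' v dx = −[u'(x) v(x)]_0^2/3 + ∫_0^2/3 u'(x) v'(x) dx.
Thus ∫_0^2/3 u'(x) v'(x) dx = ∫_0^2/3 f(x) v(x) dx + [u'(x) v(x)]_0^2/3.
Choose V so that boundary terms are either known or forced to vanish.
u has homogeneous Neumann: u'(0) = u'(2/3) = 0. So [u' v]_0^2/3 = 0·v(2/3) − 0·v(0) = 0 for any v; take V = H^1(0, 2/3).
Weak formulation: find u (satisfying any essential BC) such that ∫_0^2/3 u'(x) v'(x) dx = ∫_0^2/3 f v dx for all v ∈ V (homogeneous Neumann, so boundary terms vanish).
Substituting f(x) = 4*cos(6*π*x), the right-hand side is ∫_0^2/3 (4*cos(6*π*x)) v dx.
Compatibility check (pure Neumann): taking v ≡ 1 ∈ V gives 0 = ∫_0^2/3 f dx + (0) − (0), i.e. ∫_0^2/3 f dx must equal u'(0) − u'(2/3) = 0. Indeed ∫_0^2/3 (4*cos(6*π*x)) dx = 0, so the data are compatible. The solution is then unique only up to an additive constant (fix it e.g. by requiring ∫_0^2/3 u dx = 0).


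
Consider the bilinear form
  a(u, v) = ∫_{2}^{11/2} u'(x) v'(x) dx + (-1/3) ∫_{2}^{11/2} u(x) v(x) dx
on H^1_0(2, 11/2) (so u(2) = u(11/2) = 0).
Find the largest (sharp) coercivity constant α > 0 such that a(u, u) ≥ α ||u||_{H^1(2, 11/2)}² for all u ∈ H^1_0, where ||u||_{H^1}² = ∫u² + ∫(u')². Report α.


α = (-49 + 12*π^2)/(3*(4*π^2 + 49))

Coercivity of a(·,·) on H^1_0(2, 11/2) means a(u, u) ≥ α ||u||_{H^1}² for every u ∈ H^1_0.
The interval has length L = 7/2, and Poincaré/coercivity depend only on L. Here a(u, u) = ∫(u')² + (-1/3)·∫u².
Here c = -1/3 < 0 with |c| < (π/L)² = 4*π^2/49, so coercivity still holds. The condition a(u,u) ≥ α||u||_{H^1}² reads (1−α)∫(u')² ≥ (α−c)∫u². Any admissible α is ≤ 1 (rapidly oscillating u have ∫u²/∫(u')² → 0), and α = 1 would force 0 ≥ (1−c)∫u², impossible since c < 1; so 1−α > 0. By the sharp Poincaré inequality on H^1_0 of an interval of length L, ∫(u')² ≥ (π/L)²∫u² with equality for the first sine mode sin(π(x−x₀)/L) (x₀ the left endpoint), so the inequality holds for all u iff (1−α)(π/L)² ≥ α − c, i.e. α ≤ ((π/L)² + c)/((π/L)² + 1) = (1 + c(L/π)²)/(1 + (L/π)²). (Direct route, valid since c ≤ 0: Poincaré gives c∫u² ≥ c(L/π)²∫(u')², so a(u,u) ≥ (1 + c(L/π)²)∫(u')², while ||u||_{H^1}² ≤ (1 + (L/π)²)∫(u')²; dividing yields the same α.) With (π/L)² = 4*π^2/49 and c = -1/3, the largest admissible constant is α = ((π/L)² + c)/((π/L)² + 1).
Simplifying, α = (-49 + 12*π^2)/(3*(4*π^2 + 49)).


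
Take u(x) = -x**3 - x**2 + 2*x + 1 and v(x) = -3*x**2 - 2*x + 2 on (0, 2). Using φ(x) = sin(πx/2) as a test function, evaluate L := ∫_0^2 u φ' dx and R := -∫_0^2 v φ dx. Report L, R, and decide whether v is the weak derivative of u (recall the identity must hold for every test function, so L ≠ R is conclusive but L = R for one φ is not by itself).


LHS = -96/π^3 + 24/π, RHS = -96/π^3 + 24/π. Yes, v = u' weakly.

u(x) = -x**3 - x**2 + 2*x + 1, classical derivative u'(x) = -3*x**2 - 2*x + 2.
φ(x) = sin(πx/2), so φ'(x) = π*cos(π*x/2)/2.
Note φ(0) = φ(2) = 0, so the boundary term u·φ vanishes.
LHS = ∫_0^2 u(x) φ'(x) dx = ∫_0^2 (-π*x^3*cos(π*x/2)/2 - π*x^2*cos(π*x/2)/2 + π*x*cos(π*x/2) + π*cos(π*x/2)/2) dx. Term by term:
  ∫_0^2 π*cos(π*x/2)/2 dx = 0;  ∫_0^2 π*x*cos(π*x/2) dx = -8/π;  ∫_0^2 -π*x^2*cos(π*x/2)/2 dx = 8/π;
  ∫_0^2 -π*x^3*cos(π*x/2)/2 dx = -96/π^3 + 24/π.
Sum: 0 − 8/π + 8/π + -96/π^3 + 24/π = -96/π^3 + 24/π.
So LHS = -96/π^3 + 24/π.
∫_0^2 v(x) φ(x) dx = ∫_0^2 (-3*x^2*sin(π*x/2) - 2*x*sin(π*x/2) + 2*sin(π*x/2)) dx. Term by term:
  ∫_0^2 2*sin(π*x/2) dx = 8/π;  ∫_0^2 -3*x^2*sin(π*x/2) dx = -24/π + 96/π^3;  ∫_0^2 -2*x*sin(π*x/2) dx = -8/π.
Sum: 8/π + -24/π + 96/π^3 − 8/π = -24/π + 96/π^3.
So RHS = -∫_0^2 v(x) φ(x) dx = -96/π^3 + 24/π.
LHS = RHS, so the identity holds for this test φ.
Moreover u is smooth here and v(x) = u'(x) = -3*x**2 - 2*x + 2 pointwise, so the identity holds for every test function. Hence v is the weak derivative of u.


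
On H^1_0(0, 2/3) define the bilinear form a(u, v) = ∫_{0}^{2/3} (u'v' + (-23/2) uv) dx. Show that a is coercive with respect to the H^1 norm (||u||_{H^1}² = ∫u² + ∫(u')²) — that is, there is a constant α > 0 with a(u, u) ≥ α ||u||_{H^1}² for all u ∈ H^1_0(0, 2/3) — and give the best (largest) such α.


α = (-46 + 9*π^2)/(4 + 9*π^2)

Coercivity of a(·,·) on H^1_0(0, 2/3) means a(u, u) ≥ α ||u||_{H^1}² for every u ∈ H^1_0.
The interval has length L = 2/3, and Poincaré/coercivity depend only on L. Here a(u, u) = ∫(u')² + (-23/2)·∫u².
Here c = -23/2 < 0 with |c| < (π/L)² = 9*π^2/4, so coercivity still holds. The condition a(u,u) ≥ α||u||_{H^1}² reads (1−α)∫(u')² ≥ (α−c)∫u². Any admissible α is ≤ 1 (rapidly oscillating u have ∫u²/∫(u')² → 0), and α = 1 would force 0 ≥ (1−c)∫u², impossible since c < 1; so 1−α > 0. By the sharp Poincaré inequality on H^1_0 of an interval of length L, ∫(u')² ≥ (π/L)²∫u² with equality for the first sine mode sin(π(x−x₀)/L) (x₀ the left endpoint), so the inequality holds for all u iff (1−α)(π/L)² ≥ α − c, i.e. α ≤ ((π/L)² + c)/((π/L)² + 1) = (1 + c(L/π)²)/(1 + (L/π)²). (Direct route, valid since c ≤ 0: Poincaré gives c∫u² ≥ c(L/π)²∫(u')², so a(u,u) ≥ (1 + c(L/π)²)∫(u')², while ||u||_{H^1}² ≤ (1 + (L/π)²)∫(u')²; dividing yields the same α.) With (π/L)² = 9*π^2/4 and c = -23/2, the largest admissible constant is α = ((π/L)² + c)/((π/L)² + 1).
Simplifying, α = (-46 + 9*π^2)/(4 + 9*π^2).


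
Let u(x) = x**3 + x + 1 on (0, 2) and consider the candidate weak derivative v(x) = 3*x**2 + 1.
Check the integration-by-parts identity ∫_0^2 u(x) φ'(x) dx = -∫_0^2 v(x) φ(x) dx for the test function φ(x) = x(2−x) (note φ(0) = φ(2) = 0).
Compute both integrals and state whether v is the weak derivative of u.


LHS = -92/15, RHS = -92/15. Yes, v = u' weakly.

u(x) = x**3 + x + 1, classical derivative u'(x) = 3*x**2 + 1.
φ(x) = x(2−x), so φ'(x) = 2 - 2*x.
Note φ(0) = φ(2) = 0, so the boundary term u·φ vanishes.
LHS = ∫_0^2 u(x) φ'(x) dx = ∫_0^2 (-2*x^4 + 2*x^3 - 2*x^2 + 2) dx. Term by term:
  ∫_0^2 -2*x^4 dx = -64/5;  ∫_0^2 2*x^3 dx = 8;  ∫_0^2 -2*x^2 dx = -16/3;
  ∫_0^2 2 dx = 4.
Sum: -64/5 + 8 − 16/3 + 4 = -92/15.
So LHS = -92/15.
∫_0^2 v(x) φ(x) dx = ∫_0^2 (-3*x^4 + 6*x^3 - x^2 + 2*x) dx. Term by term:
  ∫_0^2 -3*x^4 dx = -96/5;  ∫_0^2 6*x^3 dx = 24;  ∫_0^2 -x^2 dx = -8/3;
  ∫_0^2 2*x dx = 4.
Sum: -96/5 + 24 − 8/3 + 4 = 92/15.
So RHS = -∫_0^2 v(x) φ(x) dx = -92/15.
LHS = RHS, so the identity holds for this test φ.
Moreover u is smooth here and v(x) = u'(x) = 3*x**2 + 1 pointwise, so the identity holds for every test function. Hence v is the weak derivative of u.


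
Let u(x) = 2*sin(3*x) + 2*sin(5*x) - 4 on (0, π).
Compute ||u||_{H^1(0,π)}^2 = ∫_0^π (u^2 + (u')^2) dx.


||u||_{H^1(0,π)}^2 = -256/15 + 88*π

u'(x) = 6*cos(3*x) + 10*cos(5*x).
Expand u² and (u')² and integrate term by term on (0, π), using: for integers n ≥ 1, ∫_0^π sin²(nx) dx = ∫_0^π cos²(nx) dx = π/2; for n ≠ n', ∫_0^π sin(nx)sin(n'x) dx = ∫_0^π cos(nx)cos(n'x) dx = 0; and by product-to-sum, ∫_0^π sin(nx)cos(n'x) dx = ½∫_0^π [sin((n+n')x) + sin((n−n')x)] dx, which is 0 when n+n' is even and 2n/(n²−n'²) when n+n' is odd (it need not vanish on (0, π)). For the constant mode: ∫_0^π 1 dx = π, ∫_0^π cos(nx) dx = 0, ∫_0^π sin(nx) dx = (1−(−1)^n)/n.
  u² squared terms: (-4)²·∫1 dx = 16·π = 16*π;  (2)²·∫sin(3x)² dx = 4·π/2 = 2*π;  (2)²·∫sin(5x)² dx = 4·π/2 = 2*π.
  u² cross terms: 2·(-4)·(2)·∫1·sin(3x) dx = -16·(2/3) = -32/3;  2·(-4)·(2)·∫1·sin(5x) dx = -16·(2/5) = -32/5;  2·(2)·(2)·∫sin(3x)·sin(5x) dx = 8·(0) = 0.
  So ∫_0^π u² dx = 16*π + 2*π + 2*π − 32/3 − 32/5 + 0 = -256/15 + 20*π.
  (u')² squared terms: (6)²·∫cos(3x)² dx = 36·π/2 = 18*π;  (10)²·∫cos(5x)² dx = 100·π/2 = 50*π.
  (u')² cross terms: 2·(6)·(10)·∫cos(3x)·cos(5x) dx = 120·(0) = 0.
  So ∫_0^π (u')² dx = 18*π + 50*π + 0 = 68*π.
||u||_{H^1}^2 = (-256/15 + 20*π) + (68*π) = -256/15 + 88*π.


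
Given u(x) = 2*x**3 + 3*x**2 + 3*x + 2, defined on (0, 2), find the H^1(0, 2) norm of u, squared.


||u||_{H^1}^2 = 46478/35

The H^1 norm (squared) on an interval (0, L) is
  ||u||_{H^1}^2 = ∫_0^L u(x)^2 dx + ∫_0^L u'(x)^2 dx.
Compute u'(x) = 6*x**2 + 6*x + 3.
Then u(x)^2 = 4*x**6 + 12*x**5 + 21*x**4 + 26*x**3 + 21*x**2 + 12*x + 4 and u'(x)^2 = 36*x**4 + 72*x**3 + 72*x**2 + 36*x + 9.
Integrate each monomial from 0 to 2 using ∫_0^2 c·x^n dx = c·2^(n+1)/(n+1):
  ∫_0^2 u(x)^2 dx = ∫_0^2 (4*x^6 + 12*x^5 + 21*x^4 + 26*x^3 + 21*x^2 + 12*x + 4) dx. Term by term:
    ∫_0^2 4*x^6 dx = 512/7;  ∫_0^2 12*x^5 dx = 128;  ∫_0^2 21*x^4 dx = 672/5;
    ∫_0^2 26*x^3 dx = 104;  ∫_0^2 21*x^2 dx = 56;  ∫_0^2 12*x dx = 24;
    ∫_0^2 4 dx = 8.
  Sum: 512/7 + 128 + 672/5 + 104 + 56 + 24 + 8 = 18464/35.
  ∫_0^2 u'(x)^2 dx = ∫_0^2 (36*x^4 + 72*x^3 + 72*x^2 + 36*x + 9) dx. Term by term:
    ∫_0^2 36*x^4 dx = 1152/5;  ∫_0^2 72*x^3 dx = 288;  ∫_0^2 72*x^2 dx = 192;
    ∫_0^2 36*x dx = 72;  ∫_0^2 9 dx = 18.
  Sum: 1152/5 + 288 + 192 + 72 + 18 = 4002/5.
Adding: ||u||_{H^1}^2 = 18464/35 + 4002/5 = 46478/35.


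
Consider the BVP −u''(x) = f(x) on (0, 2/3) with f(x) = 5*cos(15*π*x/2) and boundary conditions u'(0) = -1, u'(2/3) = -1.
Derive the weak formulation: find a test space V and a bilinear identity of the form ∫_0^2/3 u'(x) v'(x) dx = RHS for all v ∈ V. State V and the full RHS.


V = H^1(0, 2/3) (v unrestricted at boundary; u is determined up to an additive constant); weak form: ∫_0^2/3 u'v' dx = ∫_0^2/3 (5*cos(15*π*x/2)) v dx − v(2/3) + v(0) for all v ∈ V.

Multiply both sides by a test function v and integrate from 0 to 2/3:
  ∫_0^2/3 −u''(x) v(x) dx = ∫_0^2/3 f(x) v(x) dx.
Integrate the LHS by parts once:
  ∫_0^2/3 −u'' v dx = −[u'(x) v(x)]_0^2/3 + ∫_0^2/3 u'(x) v'(x) dx.
Thus ∫_0^2/3 u'(x) v'(x) dx = ∫_0^2/3 f(x) v(x) dx + [u'(x) v(x)]_0^2/3.
Choose V so that boundary terms are either known or forced to vanish.
u has inhomogeneous Neumann u'(0) = -1, u'(2/3) = -1. [u' v]_0^2/3 = (-1)·v(2/3) − (-1)·v(0) = − v(2/3) + v(0). Take V = H^1(0, 2/3); boundary term becomes part of RHS.
Weak formulation: find u (satisfying any essential BC) such that ∫_0^2/3 u'(x) v'(x) dx = ∫_0^2/3 f v dx − v(2/3) + v(0) for all v ∈ V (Neumann data are natural BCs: they enter the RHS as boundary terms).
Substituting f(x) = 5*cos(15*π*x/2), the right-hand side is ∫_0^2/3 (5*cos(15*π*x/2)) v dx − v(2/3) + v(0).
Compatibility check (pure Neumann): taking v ≡ 1 ∈ V gives 0 = ∫_0^2/3 f dx + (-1) − (-1), i.e. ∫_0^2/3 f dx must equal u'(0) − u'(2/3) = 0. Indeed ∫_0^2/3 (5*cos(15*π*x/2)) dx = 0, so the data are compatible. The solution is then unique only up to an additive constant (fix it e.g. by requiring ∫_0^2/3 u dx = 0).


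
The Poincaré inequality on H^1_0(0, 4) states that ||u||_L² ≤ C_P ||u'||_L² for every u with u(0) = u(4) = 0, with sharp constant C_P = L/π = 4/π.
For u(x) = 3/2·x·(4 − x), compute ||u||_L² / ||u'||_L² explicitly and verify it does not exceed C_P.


||u||_L² / ||u'||_L² = 2*sqrt(10)/5 < C_P = 4/π.

u(x) = 3/2·x·(4 − x), so u'(x) = 6 - 3*x.
u(x) = 3/2·x·(4 − x) vanishes at x = 0 and x = 4, so u ∈ H^1_0(0, 4). Differentiate via the product rule and integrate the resulting polynomials term by term.
  ∫_0^4 u² dx = ∫_0^4 (9*x^4/4 - 18*x^3 + 36*x^2) dx. Term by term:
    ∫_0^4 9*x^4/4 dx = 2304/5;  ∫_0^4 -18*x^3 dx = -1152;  ∫_0^4 36*x^2 dx = 768.
  Sum: 2304/5 − 1152 + 768 = 384/5.
  ∫_0^4 (u')² dx = ∫_0^4 (9*x^2 - 36*x + 36) dx. Term by term:
    ∫_0^4 9*x^2 dx = 192;  ∫_0^4 -36*x dx = -288;  ∫_0^4 36 dx = 144.
  Sum: 192 − 288 + 144 = 48.
∫_0^4 u² dx = 384/5, so ||u||_L² = 8*sqrt(30)/5.
∫_0^4 (u')² dx = 48, so ||u'||_L² = 4*sqrt(3).
Ratio ||u||_L² / ||u'||_L² = 2*sqrt(10)/5.
Sharp Poincaré constant on H^1_0(0, 4) is C_P = L/π = 4/π, achieved by sin(π/4·x).
A polynomial bump cannot attain the sharp Poincaré constant (only the first sine eigenfunction does), so the ratio is strictly less than C_P, consistent with ||u||_L² ≤ C_P ||u'||_L².


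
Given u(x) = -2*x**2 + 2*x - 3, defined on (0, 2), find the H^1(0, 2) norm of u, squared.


||u||_{H^1}^2 = 734/15

The H^1 norm (squared) on an interval (0, L) is
  ||u||_{H^1}^2 = ∫_0^L u(x)^2 dx + ∫_0^L u'(x)^2 dx.
Compute u'(x) = 2 - 4*x.
Then u(x)^2 = 4*x**4 - 8*x**3 + 16*x**2 - 12*x + 9 and u'(x)^2 = 16*x**2 - 16*x + 4.
Integrate each monomial from 0 to 2 using ∫_0^2 c·x^n dx = c·2^(n+1)/(n+1):
  ∫_0^2 u(x)^2 dx = ∫_0^2 (4*x^4 - 8*x^3 + 16*x^2 - 12*x + 9) dx. Term by term:
    ∫_0^2 4*x^4 dx = 128/5;  ∫_0^2 -8*x^3 dx = -32;  ∫_0^2 16*x^2 dx = 128/3;
    ∫_0^2 -12*x dx = -24;  ∫_0^2 9 dx = 18.
  Sum: 128/5 − 32 + 128/3 − 24 + 18 = 454/15.
  ∫_0^2 u'(x)^2 dx = ∫_0^2 (16*x^2 - 16*x + 4) dx. Term by term:
    ∫_0^2 16*x^2 dx = 128/3;  ∫_0^2 -16*x dx = -32;  ∫_0^2 4 dx = 8.
  Sum: 128/3 − 32 + 8 = 56/3.
Adding: ||u||_{H^1}^2 = 454/15 + 56/3 = 734/15.


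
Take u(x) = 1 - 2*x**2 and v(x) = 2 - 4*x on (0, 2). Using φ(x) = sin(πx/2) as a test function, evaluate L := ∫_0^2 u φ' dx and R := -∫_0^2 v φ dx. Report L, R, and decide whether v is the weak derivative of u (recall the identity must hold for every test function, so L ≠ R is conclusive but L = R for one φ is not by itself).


LHS = 16/π, RHS = 8/π. No, v is not the weak derivative of u.

u(x) = 1 - 2*x**2, classical derivative u'(x) = -4*x.
φ(x) = sin(πx/2), so φ'(x) = π*cos(π*x/2)/2.
Note φ(0) = φ(2) = 0, so the boundary term u·φ vanishes.
LHS = ∫_0^2 u(x) φ'(x) dx = ∫_0^2 (-π*x^2*cos(π*x/2) + π*cos(π*x/2)/2) dx. Term by term:
  ∫_0^2 π*cos(π*x/2)/2 dx = 0;  ∫_0^2 -π*x^2*cos(π*x/2) dx = 16/π.
Sum: 0 + 16/π = 16/π.
So LHS = 16/π.
∫_0^2 v(x) φ(x) dx = ∫_0^2 (-4*x*sin(π*x/2) + 2*sin(π*x/2)) dx. Term by term:
  ∫_0^2 2*sin(π*x/2) dx = 8/π;  ∫_0^2 -4*x*sin(π*x/2) dx = -16/π.
Sum: 8/π − 16/π = -8/π.
So RHS = -∫_0^2 v(x) φ(x) dx = 8/π.
LHS − RHS = 8/π ≠ 0, so the identity fails.
(For a valid weak derivative the identity must hold for EVERY test function, in particular this one. The failure shows v is NOT the weak derivative of u.)
Correct weak derivative would be u'(x) = -4*x.


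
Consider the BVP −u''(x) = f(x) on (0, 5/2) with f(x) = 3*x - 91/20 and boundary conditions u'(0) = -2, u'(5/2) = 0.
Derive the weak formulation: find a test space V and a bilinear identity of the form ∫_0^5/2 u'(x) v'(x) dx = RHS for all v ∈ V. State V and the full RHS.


V = H^1(0, 5/2) (v unrestricted at boundary; u is determined up to an additive constant); weak form: ∫_0^5/2 u'v' dx = ∫_0^5/2 (3*x - 91/20) v dx + 2·v(0) for all v ∈ V.

Multiply both sides by a test function v and integrate from 0 to 5/2:
  ∫_0^5/2 −u''(x) v(x) dx = ∫_0^5/2 f(x) v(x) dx.
Integrate the LHS by parts once:
  ∫_0^5/2 −u'' v dx = −[u'(x) v(x)]_0^5/2 + ∫_0^5/2 u'(x) v'(x) dx.
Thus ∫_0^5/2 u'(x) v'(x) dx = ∫_0^5/2 f(x) v(x) dx + [u'(x) v(x)]_0^5/2.
Choose V so that boundary terms are either known or forced to vanish.
u has inhomogeneous Neumann u'(0) = -2, u'(5/2) = 0. [u' v]_0^5/2 = (0)·v(5/2) − (-2)·v(0) = 2·v(0). Take V = H^1(0, 5/2); boundary term becomes part of RHS.
Weak formulation: find u (satisfying any essential BC) such that ∫_0^5/2 u'(x) v'(x) dx = ∫_0^5/2 f v dx + 2·v(0) for all v ∈ V (Neumann data are natural BCs: they enter the RHS as boundary terms).
Substituting f(x) = 3*x - 91/20, the right-hand side is ∫_0^5/2 (3*x - 91/20) v dx + 2·v(0).
Compatibility check (pure Neumann): taking v ≡ 1 ∈ V gives 0 = ∫_0^5/2 f dx + (0) − (-2), i.e. ∫_0^5/2 f dx must equal u'(0) − u'(5/2) = -2. Indeed ∫_0^5/2 (3*x - 91/20) dx = -2, so the data are compatible. The solution is then unique only up to an additive constant (fix it e.g. by requiring ∫_0^5/2 u dx = 0).


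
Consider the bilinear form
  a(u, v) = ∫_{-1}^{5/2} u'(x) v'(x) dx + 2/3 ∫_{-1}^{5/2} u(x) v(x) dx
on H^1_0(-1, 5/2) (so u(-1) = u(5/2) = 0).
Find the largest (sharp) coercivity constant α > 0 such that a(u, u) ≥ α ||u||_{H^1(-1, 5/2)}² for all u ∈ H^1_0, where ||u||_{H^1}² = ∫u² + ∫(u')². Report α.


α = 2*(49 + 6*π^2)/(3*(4*π^2 + 49))

Coercivity of a(·,·) on H^1_0(-1, 5/2) means a(u, u) ≥ α ||u||_{H^1}² for every u ∈ H^1_0.
The interval has length L = 7/2, and Poincaré/coercivity depend only on L. Here a(u, u) = ∫(u')² + (2/3)·∫u².
Here 0 < c = 2/3 < 1. The condition a(u,u) ≥ α||u||_{H^1}² reads (1−α)∫(u')² ≥ (α−c)∫u². Any admissible α is ≤ 1 (rapidly oscillating u have ∫u²/∫(u')² → 0), and α = 1 would force 0 ≥ (1−c)∫u², impossible since c < 1; so 1−α > 0. By the sharp Poincaré inequality on H^1_0 of an interval of length L, ∫(u')² ≥ (π/L)²∫u² with equality for the first sine mode sin(π(x−x₀)/L) (x₀ the left endpoint), so the inequality holds for all u iff (1−α)(π/L)² ≥ α − c, i.e. α ≤ ((π/L)² + c)/((π/L)² + 1) = (1 + c(L/π)²)/(1 + (L/π)²). With (π/L)² = 4*π^2/49 and c = 2/3, the largest admissible constant is α = ((π/L)² + c)/((π/L)² + 1).
Simplifying, α = 2*(49 + 6*π^2)/(3*(4*π^2 + 49)).


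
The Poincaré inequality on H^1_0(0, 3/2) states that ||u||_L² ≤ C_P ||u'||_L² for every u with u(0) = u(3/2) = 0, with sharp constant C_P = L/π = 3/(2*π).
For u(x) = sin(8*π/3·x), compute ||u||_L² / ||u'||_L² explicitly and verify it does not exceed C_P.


||u||_L² / ||u'||_L² = 3/(8*π) < C_P = 3/(2*π).

u(x) = sin(8*π/3·x), so u'(x) = 8*π*cos(8*π*x/3)/3.
Writing u(x) = A·sin(kπx/L) with A = 1 and k = 4, use ∫_0^L sin²(kπx/L) dx = L/2 and ∫_0^L cos²(kπx/L) dx = L/2.
u² = 1·sin²(8*π/3·x) and (u')² = 64*π^2/9·cos²(8*π/3·x), and each of sin², cos² integrates to L/2 = 3/4 over (0, 3/2).
∫_0^3/2 u² dx = 3/4, so ||u||_L² = sqrt(3)/2.
∫_0^3/2 (u')² dx = 16*π^2/3, so ||u'||_L² = 4*sqrt(3)*π/3.
Ratio ||u||_L² / ||u'||_L² = 3/(8*π).
Sharp Poincaré constant on H^1_0(0, 3/2) is C_P = L/π = 3/(2*π), achieved by sin(2*π/3·x).
This is the k = 4 harmonic; the ratio L/(kπ) is strictly less than C_P = L/π, consistent with the sharp inequality ||u||_L² ≤ C_P ||u'||_L².


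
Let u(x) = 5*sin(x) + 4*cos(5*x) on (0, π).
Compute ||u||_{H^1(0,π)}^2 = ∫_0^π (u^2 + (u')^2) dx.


||u||_{H^1(0,π)}^2 = 233*π

u'(x) = -20*sin(5*x) + 5*cos(x).
Expand u² and (u')² and integrate term by term on (0, π), using: for integers n ≥ 1, ∫_0^π sin²(nx) dx = ∫_0^π cos²(nx) dx = π/2; for n ≠ n', ∫_0^π sin(nx)sin(n'x) dx = ∫_0^π cos(nx)cos(n'x) dx = 0; and by product-to-sum, ∫_0^π sin(nx)cos(n'x) dx = ½∫_0^π [sin((n+n')x) + sin((n−n')x)] dx, which is 0 when n+n' is even and 2n/(n²−n'²) when n+n' is odd (it need not vanish on (0, π)).
  u² squared terms: (4)²·∫cos(5x)² dx = 16·π/2 = 8*π;  (5)²·∫sin(x)² dx = 25·π/2 = 25*π/2.
  u² cross terms: 2·(4)·(5)·∫cos(5x)·sin(x) dx = 40·(0) = 0.
  So ∫_0^π u² dx = 8*π + 25*π/2 + 0 = 41*π/2.
  (u')² squared terms: (-20)²·∫sin(5x)² dx = 400·π/2 = 200*π;  (5)²·∫cos(x)² dx = 25·π/2 = 25*π/2.
  (u')² cross terms: 2·(-20)·(5)·∫sin(5x)·cos(x) dx = -200·(0) = 0.
  So ∫_0^π (u')² dx = 200*π + 25*π/2 + 0 = 425*π/2.
||u||_{H^1}^2 = (41*π/2) + (425*π/2) = 233*π.


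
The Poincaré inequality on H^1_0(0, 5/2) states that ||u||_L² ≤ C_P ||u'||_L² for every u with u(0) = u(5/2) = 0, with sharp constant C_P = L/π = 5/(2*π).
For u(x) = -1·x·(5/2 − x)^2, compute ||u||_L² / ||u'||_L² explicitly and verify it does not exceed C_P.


||u||_L² / ||u'||_L² = 5*sqrt(14)/28 < C_P = 5/(2*π).

u(x) = -1·x·(5/2 − x)^2, so u'(x) = (5 - 6*x)*(2*x - 5)/4.
u(x) = -1·x·(5/2 − x)^2 vanishes at x = 0 and x = 5/2, so u ∈ H^1_0(0, 5/2). Differentiate via the product rule and integrate the resulting polynomials term by term.
  ∫_0^5/2 u² dx = ∫_0^5/2 (x^6 - 10*x^5 + 75*x^4/2 - 125*x^3/2 + 625*x^2/16) dx. Term by term:
    ∫_0^5/2 x^6 dx = 78125/896;  ∫_0^5/2 -10*x^5 dx = -78125/192;  ∫_0^5/2 75*x^4/2 dx = 46875/64;
    ∫_0^5/2 -125*x^3/2 dx = -78125/128;  ∫_0^5/2 625*x^2/16 dx = 78125/384.
  Sum: 78125/896 − 78125/192 + 46875/64 − 78125/128 + 78125/384 = 15625/2688.
  ∫_0^5/2 (u')² dx = ∫_0^5/2 (9*x^4 - 60*x^3 + 275*x^2/2 - 125*x + 625/16) dx. Term by term:
    ∫_0^5/2 9*x^4 dx = 5625/32;  ∫_0^5/2 -60*x^3 dx = -9375/16;  ∫_0^5/2 275*x^2/2 dx = 34375/48;
    ∫_0^5/2 -125*x dx = -3125/8;  ∫_0^5/2 625/16 dx = 3125/32.
  Sum: 5625/32 − 9375/16 + 34375/48 − 3125/8 + 3125/32 = 625/48.
∫_0^5/2 u² dx = 15625/2688, so ||u||_L² = 125*sqrt(42)/336.
∫_0^5/2 (u')² dx = 625/48, so ||u'||_L² = 25*sqrt(3)/12.
Ratio ||u||_L² / ||u'||_L² = 5*sqrt(14)/28.
Sharp Poincaré constant on H^1_0(0, 5/2) is C_P = L/π = 5/(2*π), achieved by sin(2*π/5·x).
A polynomial bump cannot attain the sharp Poincaré constant (only the first sine eigenfunction does), so the ratio is strictly less than C_P, consistent with ||u||_L² ≤ C_P ||u'||_L².


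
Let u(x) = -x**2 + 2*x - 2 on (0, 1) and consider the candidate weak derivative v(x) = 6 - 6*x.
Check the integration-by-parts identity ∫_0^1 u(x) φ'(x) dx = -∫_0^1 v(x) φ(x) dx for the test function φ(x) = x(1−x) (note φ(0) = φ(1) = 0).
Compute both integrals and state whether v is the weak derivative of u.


LHS = -1/6, RHS = -1/2. No, v is not the weak derivative of u.

u(x) = -x**2 + 2*x - 2, classical derivative u'(x) = 2 - 2*x.
φ(x) = x(1−x), so φ'(x) = 1 - 2*x.
Note φ(0) = φ(1) = 0, so the boundary term u·φ vanishes.
LHS = ∫_0^1 u(x) φ'(x) dx = ∫_0^1 (2*x^3 - 5*x^2 + 6*x - 2) dx. Term by term:
  ∫_0^1 2*x^3 dx = 1/2;  ∫_0^1 -5*x^2 dx = -5/3;  ∫_0^1 6*x dx = 3;
  ∫_0^1 -2 dx = -2.
Sum: 1/2 − 5/3 + 3 − 2 = -1/6.
So LHS = -1/6.
∫_0^1 v(x) φ(x) dx = ∫_0^1 (6*x^3 - 12*x^2 + 6*x) dx. Term by term:
  ∫_0^1 6*x^3 dx = 3/2;  ∫_0^1 -12*x^2 dx = -4;  ∫_0^1 6*x dx = 3.
Sum: 3/2 − 4 + 3 = 1/2.
So RHS = -∫_0^1 v(x) φ(x) dx = -1/2.
LHS − RHS = 1/3 ≠ 0, so the identity fails.
(For a valid weak derivative the identity must hold for EVERY test function, in particular this one. The failure shows v is NOT the weak derivative of u.)
Correct weak derivative would be u'(x) = 2 - 2*x.


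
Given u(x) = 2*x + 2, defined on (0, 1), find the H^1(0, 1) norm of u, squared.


||u||_{H^1}^2 = 40/3

The H^1 norm (squared) on an interval (0, L) is
  ||u||_{H^1}^2 = ∫_0^L u(x)^2 dx + ∫_0^L u'(x)^2 dx.
Compute u'(x) = 2.
Then u(x)^2 = 4*x**2 + 8*x + 4 and u'(x)^2 = 4.
Integrate each monomial from 0 to 1 using ∫_0^1 c·x^n dx = c·1^(n+1)/(n+1):
  ∫_0^1 u(x)^2 dx = ∫_0^1 (4*x^2 + 8*x + 4) dx. Term by term:
    ∫_0^1 4*x^2 dx = 4/3;  ∫_0^1 8*x dx = 4;  ∫_0^1 4 dx = 4.
  Sum: 4/3 + 4 + 4 = 28/3.
  ∫_0^1 u'(x)^2 dx = ∫_0^1 (4) dx. Term by term:
    ∫_0^1 4 dx = 4.
Adding: ||u||_{H^1}^2 = 28/3 + 4 = 40/3.
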